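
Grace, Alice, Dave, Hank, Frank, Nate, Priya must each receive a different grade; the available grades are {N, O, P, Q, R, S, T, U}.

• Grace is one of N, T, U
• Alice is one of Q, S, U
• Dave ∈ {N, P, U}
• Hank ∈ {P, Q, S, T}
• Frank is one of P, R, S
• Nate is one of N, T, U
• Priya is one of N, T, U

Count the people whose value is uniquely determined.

Among the 7 variables, R fits only Frank (and all 7 values in {N, P, Q, R, S, T, U} must be used), so Frank = R.
The 3 variables Grace, Nate, Priya are confined to {N, T, U}, which locks those values in; drop them from Alice, Dave, Hank.
That leaves Dave = P. So Hank can't be P.
Determined: Dave=P, Frank=R. The other people each still have more than one consistent value. That makes 2.

2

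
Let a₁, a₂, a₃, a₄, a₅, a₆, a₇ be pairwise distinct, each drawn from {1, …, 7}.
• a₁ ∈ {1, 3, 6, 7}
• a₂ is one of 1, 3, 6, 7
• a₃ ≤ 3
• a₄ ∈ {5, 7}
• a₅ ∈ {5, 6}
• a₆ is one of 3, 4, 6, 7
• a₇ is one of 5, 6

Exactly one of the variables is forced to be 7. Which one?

a₄

The 7 variables draw from only 7 values {1, 2, 3, 4, 5, 6, 7}, so each is used; only a₃ can be 2, hence a₃ = 2.
The 6 still-open variables draw from only 6 values {1, 3, 4, 5, 6, 7}, so each is used; only a₆ can be 4, hence a₆ = 4.
a₅ and a₇ share exactly the 2 values {5, 6}; by pigeonhole those values go to them, so strike 5, 6 from a₁, a₂, a₄.
So 7 goes to a₄.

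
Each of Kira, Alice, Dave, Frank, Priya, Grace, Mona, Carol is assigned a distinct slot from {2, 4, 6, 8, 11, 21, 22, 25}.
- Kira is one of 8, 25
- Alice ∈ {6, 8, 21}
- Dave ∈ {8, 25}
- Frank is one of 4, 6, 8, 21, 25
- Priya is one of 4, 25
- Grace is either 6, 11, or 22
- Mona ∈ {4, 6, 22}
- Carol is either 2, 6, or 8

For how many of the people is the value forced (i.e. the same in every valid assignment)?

The 8 variables together cover exactly {2, 4, 6, 8, 11, 21, 22, 25} — 8 values for 8 variables — and 2 appears only in Carol's list, so Carol = 2.
Among the 7 still-open variables, 11 fits only Grace (and all 7 values in {4, 6, 8, 11, 21, 22, 25} must be used), so Grace = 11.
The 6 still-open variables draw from only 6 values {4, 6, 8, 21, 22, 25}, so each is used; only Mona can be 22, hence Mona = 22.
The 2 variables Kira and Dave are confined to {8, 25}, which locks those values in; drop them from Alice, Frank, Priya.
Priya has just one choice, so Priya = 4. Eliminate 4 elsewhere: Frank.
Determined: Priya=4, Grace=11, Mona=22, Carol=2. The other people each still have more than one consistent value. That makes 4.

4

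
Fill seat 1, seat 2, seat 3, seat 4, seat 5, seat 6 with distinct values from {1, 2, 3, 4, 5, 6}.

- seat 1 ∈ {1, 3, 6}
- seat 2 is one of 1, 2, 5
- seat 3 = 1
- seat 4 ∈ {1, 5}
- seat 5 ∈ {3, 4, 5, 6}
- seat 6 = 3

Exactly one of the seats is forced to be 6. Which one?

seat 1

seat 3 must be 1 (only option left). Remove 1 from seat 1, seat 2, seat 4.
That leaves seat 4 = 5. Eliminate 5 elsewhere: seat 2, seat 5.
seat 6 has just one choice, so seat 6 = 3. Strike 3 from seat 1, seat 5.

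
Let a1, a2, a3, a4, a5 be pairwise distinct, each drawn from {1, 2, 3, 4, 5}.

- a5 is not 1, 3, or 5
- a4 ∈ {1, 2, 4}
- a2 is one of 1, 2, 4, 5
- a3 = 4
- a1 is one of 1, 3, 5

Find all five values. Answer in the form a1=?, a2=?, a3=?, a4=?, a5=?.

a3's domain is down to {4}, so a3 = 4. Strike 4 from a2, a4, a5.
a5 must be 2 (only option left). Strike 2 from a2, a4.
That leaves a4 = 1. Eliminate 1 elsewhere: a1, a2.
That leaves a2 = 5. Eliminate 5 elsewhere: a1.
a1 must be 3 (only option left).

a1=3, a2=5, a3=4, a4=1, a5=2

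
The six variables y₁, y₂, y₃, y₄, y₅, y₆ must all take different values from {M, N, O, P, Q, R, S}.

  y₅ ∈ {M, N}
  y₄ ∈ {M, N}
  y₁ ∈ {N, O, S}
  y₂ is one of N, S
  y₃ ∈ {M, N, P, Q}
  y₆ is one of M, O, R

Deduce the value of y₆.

R

The 2 variables y₄ and y₅ are confined to {M, N}, which locks those values in; drop them from y₁, y₂, y₃, y₆.
That leaves y₂ = S. Remove S from y₁.
y₁'s domain is down to {O}, so y₁ = O. Eliminate O elsewhere: y₆.
So y₆ = R.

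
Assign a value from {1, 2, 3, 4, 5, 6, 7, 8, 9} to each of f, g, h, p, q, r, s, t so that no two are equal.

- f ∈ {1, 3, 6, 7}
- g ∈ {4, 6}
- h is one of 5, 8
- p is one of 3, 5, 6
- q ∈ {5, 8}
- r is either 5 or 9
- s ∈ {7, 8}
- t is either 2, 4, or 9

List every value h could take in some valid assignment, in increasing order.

h and q share exactly the 2 values {5, 8}; by pigeonhole those values go to them, so strike 5, 8 from p, r, s.
That leaves r = 9. Eliminate 9 elsewhere: t.
That leaves s = 7. Eliminate 7 elsewhere: f.
No further eliminations apply; h can still be any of 5, 8.

5, 8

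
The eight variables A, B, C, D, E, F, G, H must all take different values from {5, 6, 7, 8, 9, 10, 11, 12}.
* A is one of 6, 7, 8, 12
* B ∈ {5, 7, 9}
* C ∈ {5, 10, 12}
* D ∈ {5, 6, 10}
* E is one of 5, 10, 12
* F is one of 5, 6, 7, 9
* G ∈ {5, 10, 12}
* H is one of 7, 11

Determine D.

Among the 8 variables, 8 fits only A (and all 8 values in {5, 6, 7, 8, 9, 10, 11, 12} must be used), so A = 8.
The 7 still-open variables together cover exactly {5, 6, 7, 9, 10, 11, 12} — 7 values for 7 variables — and 11 appears only in H's list, so H = 11.
The 3 variables C, E, G are confined to {5, 10, 12}, which locks those values in; drop them from B, D, F.
So D = 6.

6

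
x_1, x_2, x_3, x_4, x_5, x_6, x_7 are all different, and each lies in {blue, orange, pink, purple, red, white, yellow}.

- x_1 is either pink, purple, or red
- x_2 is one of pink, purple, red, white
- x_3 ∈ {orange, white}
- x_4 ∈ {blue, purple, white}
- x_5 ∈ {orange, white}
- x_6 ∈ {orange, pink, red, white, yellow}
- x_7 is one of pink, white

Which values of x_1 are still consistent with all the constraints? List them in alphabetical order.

Among the 7 variables, blue fits only x_4 (and all 7 values in {blue, orange, pink, purple, red, white, yellow} must be used), so x_4 = blue.
Among the 6 still-open variables, yellow fits only x_6 (and all 6 values in {orange, pink, purple, red, white, yellow} must be used), so x_6 = yellow.
x_3 and x_5 between them cover only {orange, white} — a naked pair. Remove those values from x_2, x_7.
x_7 has just one choice, so x_7 = pink. Remove pink from x_1, x_2.
No further eliminations apply; x_1 can still be any of purple, red.

purple, red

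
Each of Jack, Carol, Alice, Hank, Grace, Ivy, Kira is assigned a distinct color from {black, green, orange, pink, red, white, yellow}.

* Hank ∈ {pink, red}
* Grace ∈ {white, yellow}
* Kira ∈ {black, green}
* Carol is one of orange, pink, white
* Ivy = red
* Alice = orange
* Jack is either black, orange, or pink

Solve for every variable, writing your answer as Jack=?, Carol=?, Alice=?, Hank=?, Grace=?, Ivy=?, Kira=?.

Alice's domain is down to {orange}, so Alice = orange. Strike orange from Jack, Carol.
Ivy's domain is down to {red}, so Ivy = red. Eliminate red elsewhere: Hank.
That leaves Hank = pink. So Jack, Carol can't be pink.
Jack has just one choice, so Jack = black. Eliminate black elsewhere: Kira.
Carol has just one choice, so Carol = white. Remove white from Grace.
Grace's domain is down to {yellow}, so Grace = yellow.
Kira's domain is down to {green}, so Kira = green.

Jack=black, Carol=white, Alice=orange, Hank=pink, Grace=yellow, Ivy=red, Kira=green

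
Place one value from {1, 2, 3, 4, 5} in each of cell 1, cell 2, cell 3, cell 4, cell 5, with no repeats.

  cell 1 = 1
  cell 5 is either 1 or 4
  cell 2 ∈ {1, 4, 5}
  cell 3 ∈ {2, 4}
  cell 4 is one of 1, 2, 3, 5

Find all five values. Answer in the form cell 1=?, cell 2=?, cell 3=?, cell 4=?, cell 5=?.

cell 1 has just one choice, so cell 1 = 1. So cell 2, cell 4, cell 5 can't be 1.
cell 5 must be 4 (only option left). Strike 4 from cell 2, cell 3.
That leaves cell 2 = 5. Strike 5 from cell 4.
cell 3's domain is down to {2}, so cell 3 = 2. Remove 2 from cell 4.
cell 4 must be 3 (only option left).

cell 1=1, cell 2=5, cell 3=2, cell 4=3, cell 5=4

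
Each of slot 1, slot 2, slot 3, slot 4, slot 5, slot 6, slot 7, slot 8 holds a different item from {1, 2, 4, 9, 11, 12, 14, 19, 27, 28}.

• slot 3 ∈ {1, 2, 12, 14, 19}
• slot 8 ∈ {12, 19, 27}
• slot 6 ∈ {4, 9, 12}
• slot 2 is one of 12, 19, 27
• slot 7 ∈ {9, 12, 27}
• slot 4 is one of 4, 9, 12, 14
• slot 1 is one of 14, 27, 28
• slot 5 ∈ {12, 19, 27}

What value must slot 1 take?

slot 2, slot 5, slot 8 share exactly the 3 values {12, 19, 27}; by pigeonhole those values go to them, so strike 12, 19, 27 from slot 1, slot 3, slot 4, slot 6, slot 7.
slot 7 has just one choice, so slot 7 = 9. So slot 4, slot 6 can't be 9.
slot 6's domain is down to {4}, so slot 6 = 4. Remove 4 from slot 4.
slot 4 has just one choice, so slot 4 = 14. Strike 14 from slot 1, slot 3.
So slot 1 = 28.

28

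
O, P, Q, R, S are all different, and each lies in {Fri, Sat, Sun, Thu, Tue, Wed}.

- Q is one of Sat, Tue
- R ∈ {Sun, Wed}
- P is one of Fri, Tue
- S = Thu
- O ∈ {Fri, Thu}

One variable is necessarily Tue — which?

S has just one choice, so S = Thu. Remove Thu from O.
O must be Fri (only option left). Remove Fri from P.
So Tue goes to P.

P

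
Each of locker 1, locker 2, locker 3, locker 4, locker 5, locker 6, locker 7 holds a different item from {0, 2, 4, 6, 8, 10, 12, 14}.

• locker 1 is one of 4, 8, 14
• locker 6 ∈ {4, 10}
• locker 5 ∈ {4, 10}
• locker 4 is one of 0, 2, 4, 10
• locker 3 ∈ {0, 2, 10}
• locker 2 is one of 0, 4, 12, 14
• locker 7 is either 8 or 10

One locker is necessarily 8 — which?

locker 7

The 7 variables draw from only 7 values {0, 2, 4, 8, 10, 12, 14}, so each is used; only locker 2 can be 12, hence locker 2 = 12.
The 6 still-open variables together cover exactly {0, 2, 4, 8, 10, 14} — 6 values for 6 variables — and 14 appears only in locker 1's list, so locker 1 = 14.
Among the 5 still-open variables, 8 fits only locker 7 (and all 5 values in {0, 2, 4, 8, 10} must be used), so locker 7 = 8.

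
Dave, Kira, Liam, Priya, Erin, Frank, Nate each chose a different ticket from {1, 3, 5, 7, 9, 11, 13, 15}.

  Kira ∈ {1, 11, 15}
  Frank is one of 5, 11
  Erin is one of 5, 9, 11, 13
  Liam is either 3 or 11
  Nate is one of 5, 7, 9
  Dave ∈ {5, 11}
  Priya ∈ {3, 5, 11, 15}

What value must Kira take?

The 2 variables Dave and Frank are confined to {5, 11}, which locks those values in; drop them from Kira, Liam, Priya, Erin, Nate.
That leaves Liam = 3. So Priya can't be 3.
Priya must be 15 (only option left). So Kira can't be 15.
So Kira = 1.

1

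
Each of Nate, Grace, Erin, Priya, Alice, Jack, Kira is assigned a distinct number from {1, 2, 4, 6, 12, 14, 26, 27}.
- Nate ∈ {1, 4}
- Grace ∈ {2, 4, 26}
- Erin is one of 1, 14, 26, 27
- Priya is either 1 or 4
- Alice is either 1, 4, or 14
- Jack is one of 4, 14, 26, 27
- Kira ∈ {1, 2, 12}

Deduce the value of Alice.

14

The 7 variables draw from only 7 values {1, 2, 4, 12, 14, 26, 27}, so each is used; only Kira can be 12, hence Kira = 12.
The 6 still-open variables draw from only 6 values {1, 2, 4, 14, 26, 27}, so each is used; only Grace can be 2, hence Grace = 2.
Nate and Priya share exactly the 2 values {1, 4}; by pigeonhole those values go to them, so strike 1, 4 from Erin, Alice, Jack.
So Alice = 14.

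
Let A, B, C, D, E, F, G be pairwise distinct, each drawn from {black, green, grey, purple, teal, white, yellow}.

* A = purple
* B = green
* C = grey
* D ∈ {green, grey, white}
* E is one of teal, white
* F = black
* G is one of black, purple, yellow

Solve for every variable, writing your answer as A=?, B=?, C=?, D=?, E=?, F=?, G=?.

A's domain is down to {purple}, so A = purple. Strike purple from G.
B must be green (only option left). Remove green from D.
C must be grey (only option left). Strike grey from D.
D has just one choice, so D = white. Eliminate white elsewhere: E.
E must be teal (only option left).
That leaves F = black. Eliminate black elsewhere: G.
That leaves G = yellow.

A=purple, B=green, C=grey, D=white, E=teal, F=black, G=yellow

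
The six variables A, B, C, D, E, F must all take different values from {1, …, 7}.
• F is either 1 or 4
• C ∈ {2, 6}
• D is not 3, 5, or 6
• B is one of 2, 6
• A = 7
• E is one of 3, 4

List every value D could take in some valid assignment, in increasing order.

1, 4

A's domain is down to {7}, so A = 7. Strike 7 from D.
The 5 still-open variables draw from only 5 values {1, 2, 3, 4, 6}, so each is used; only E can be 3, hence E = 3.
B and C between them cover only {2, 6} — a naked pair. Remove those values from D.
No further eliminations apply; D can still be any of 1, 4.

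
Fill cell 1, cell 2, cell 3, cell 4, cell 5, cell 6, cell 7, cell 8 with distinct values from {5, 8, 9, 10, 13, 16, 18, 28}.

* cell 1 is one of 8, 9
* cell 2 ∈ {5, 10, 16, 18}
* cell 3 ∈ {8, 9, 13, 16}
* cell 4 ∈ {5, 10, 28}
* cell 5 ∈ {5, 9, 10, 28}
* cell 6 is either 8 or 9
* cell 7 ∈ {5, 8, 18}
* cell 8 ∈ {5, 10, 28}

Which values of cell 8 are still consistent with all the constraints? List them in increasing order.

The 8 variables together cover exactly {5, 8, 9, 10, 13, 16, 18, 28} — 8 values for 8 variables — and 13 appears only in cell 3's list, so cell 3 = 13.
Among the 7 still-open variables, 16 fits only cell 2 (and all 7 values in {5, 8, 9, 10, 16, 18, 28} must be used), so cell 2 = 16.
The 6 still-open variables together cover exactly {5, 8, 9, 10, 18, 28} — 6 values for 6 variables — and 18 appears only in cell 7's list, so cell 7 = 18.
The 2 variables cell 1 and cell 6 are confined to {8, 9}, which locks those values in; drop them from cell 5.
No further eliminations apply; cell 8 can still be any of 5, 10, 28.

5, 10, 28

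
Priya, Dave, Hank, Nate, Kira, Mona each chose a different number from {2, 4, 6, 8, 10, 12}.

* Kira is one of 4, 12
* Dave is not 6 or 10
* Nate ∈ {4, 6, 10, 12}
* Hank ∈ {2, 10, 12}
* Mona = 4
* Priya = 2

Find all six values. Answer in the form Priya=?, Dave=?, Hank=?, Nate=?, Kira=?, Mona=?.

Priya=2, Dave=8, Hank=10, Nate=6, Kira=12, Mona=4

Priya's domain is down to {2}, so Priya = 2. So Dave, Hank can't be 2.
Mona's domain is down to {4}, so Mona = 4. Eliminate 4 elsewhere: Dave, Nate, Kira.
Kira has just one choice, so Kira = 12. Strike 12 from Dave, Hank, Nate.
Dave has just one choice, so Dave = 8.
Hank's domain is down to {10}, so Hank = 10. Remove 10 from Nate.
That leaves Nate = 6.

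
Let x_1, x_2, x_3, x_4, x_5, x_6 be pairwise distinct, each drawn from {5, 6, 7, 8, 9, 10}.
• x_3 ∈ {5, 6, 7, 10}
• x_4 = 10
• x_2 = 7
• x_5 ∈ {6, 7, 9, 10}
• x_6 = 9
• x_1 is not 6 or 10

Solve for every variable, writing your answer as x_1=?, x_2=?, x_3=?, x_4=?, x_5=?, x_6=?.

x_1=8, x_2=7, x_3=5, x_4=10, x_5=6, x_6=9

x_2's domain is down to {7}, so x_2 = 7. So x_1, x_3, x_5 can't be 7.
That leaves x_4 = 10. Eliminate 10 elsewhere: x_3, x_5.
x_6's domain is down to {9}, so x_6 = 9. Remove 9 from x_1, x_5.
That leaves x_5 = 6. So x_3 can't be 6.
x_3 must be 5 (only option left). So x_1 can't be 5.
x_1 must be 8 (only option left).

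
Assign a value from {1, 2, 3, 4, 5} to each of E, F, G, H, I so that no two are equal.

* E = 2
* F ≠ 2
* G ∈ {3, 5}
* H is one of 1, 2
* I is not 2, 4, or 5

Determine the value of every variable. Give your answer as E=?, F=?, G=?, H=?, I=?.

E=2, F=4, G=5, H=1, I=3

E must be 2 (only option left). Strike 2 from H.
H must be 1 (only option left). So F, I can't be 1.
I must be 3 (only option left). Remove 3 from F, G.
That leaves G = 5. Strike 5 from F.
F must be 4 (only option left).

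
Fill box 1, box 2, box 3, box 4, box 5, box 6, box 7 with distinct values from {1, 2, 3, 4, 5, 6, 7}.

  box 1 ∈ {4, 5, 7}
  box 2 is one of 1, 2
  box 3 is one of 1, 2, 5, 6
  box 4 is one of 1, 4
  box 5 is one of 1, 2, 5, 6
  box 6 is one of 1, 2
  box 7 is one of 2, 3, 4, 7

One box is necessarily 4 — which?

The 7 variables draw from only 7 values {1, 2, 3, 4, 5, 6, 7}, so each is used; only box 7 can be 3, hence box 7 = 3.
The 6 still-open variables together cover exactly {1, 2, 4, 5, 6, 7} — 6 values for 6 variables — and 7 appears only in box 1's list, so box 1 = 7.
The 5 still-open variables draw from only 5 values {1, 2, 4, 5, 6}, so each is used; only box 4 can be 4, hence box 4 = 4.

box 4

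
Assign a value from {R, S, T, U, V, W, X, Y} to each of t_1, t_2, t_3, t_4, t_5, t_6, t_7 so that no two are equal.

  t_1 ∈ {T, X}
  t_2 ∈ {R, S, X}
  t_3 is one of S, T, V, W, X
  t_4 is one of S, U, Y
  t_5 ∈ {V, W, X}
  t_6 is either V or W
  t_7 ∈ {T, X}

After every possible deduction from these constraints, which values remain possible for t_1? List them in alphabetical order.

t_1 and t_7 between them cover only {T, X} — a naked pair. Remove those values from t_2, t_3, t_5.
t_5 and t_6 share exactly the 2 values {V, W}; by pigeonhole those values go to them, so strike V, W from t_3.
That leaves t_3 = S. Strike S from t_2, t_4.
That leaves t_2 = R.
No further eliminations apply; t_1 can still be any of T, X.

T, X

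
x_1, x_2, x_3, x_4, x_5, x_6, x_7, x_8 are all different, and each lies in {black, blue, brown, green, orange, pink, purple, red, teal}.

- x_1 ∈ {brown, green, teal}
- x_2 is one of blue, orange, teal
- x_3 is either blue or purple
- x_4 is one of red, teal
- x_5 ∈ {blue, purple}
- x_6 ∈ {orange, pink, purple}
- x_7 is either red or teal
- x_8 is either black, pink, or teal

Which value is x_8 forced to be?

x_3 and x_5 between them cover only {blue, purple} — a naked pair. Remove those values from x_2, x_6.
x_4 and x_7 between them cover only {red, teal} — a naked pair. Remove those values from x_1, x_2, x_8.
x_2 must be orange (only option left). So x_6 can't be orange.
x_6 must be pink (only option left). Remove pink from x_8.
So x_8 = black.

black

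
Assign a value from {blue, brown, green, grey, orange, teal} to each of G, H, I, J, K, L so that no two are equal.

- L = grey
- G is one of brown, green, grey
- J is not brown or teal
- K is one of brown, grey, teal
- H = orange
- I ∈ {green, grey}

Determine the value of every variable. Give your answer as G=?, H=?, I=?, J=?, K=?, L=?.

H has just one choice, so H = orange. Eliminate orange elsewhere: J.
L has just one choice, so L = grey. Remove grey from G, I, J, K.
That leaves I = green. Eliminate green elsewhere: G, J.
That leaves J = blue.
G's domain is down to {brown}, so G = brown. Eliminate brown elsewhere: K.
K has just one choice, so K = teal.

G=brown, H=orange, I=green, J=blue, K=teal, L=grey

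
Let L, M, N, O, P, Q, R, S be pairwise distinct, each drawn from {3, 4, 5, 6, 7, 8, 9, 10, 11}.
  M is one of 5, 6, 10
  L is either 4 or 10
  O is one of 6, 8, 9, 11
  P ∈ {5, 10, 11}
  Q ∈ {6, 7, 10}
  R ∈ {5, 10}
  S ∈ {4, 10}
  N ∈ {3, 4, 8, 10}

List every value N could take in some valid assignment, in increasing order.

3, 8

L and S between them cover only {4, 10} — a naked pair. Remove those values from M, N, P, Q, R.
That leaves R = 5. So M, P can't be 5.
M's domain is down to {6}, so M = 6. Eliminate 6 elsewhere: O, Q.
That leaves P = 11. So O can't be 11.
That leaves Q = 7.
No further eliminations apply; N can still be any of 3, 8.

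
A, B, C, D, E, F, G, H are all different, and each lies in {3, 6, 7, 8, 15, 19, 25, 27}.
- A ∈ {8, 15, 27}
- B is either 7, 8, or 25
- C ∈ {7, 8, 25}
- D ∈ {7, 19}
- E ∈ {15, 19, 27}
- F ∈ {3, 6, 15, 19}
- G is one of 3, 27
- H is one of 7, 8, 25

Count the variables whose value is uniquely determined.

Among the 8 variables, 6 fits only F (and all 8 values in {3, 6, 7, 8, 15, 19, 25, 27} must be used), so F = 6.
The 7 still-open variables draw from only 7 values {3, 7, 8, 15, 19, 25, 27}, so each is used; only G can be 3, hence G = 3.
B, C, H share exactly the 3 values {7, 8, 25}; by pigeonhole those values go to them, so strike 7, 8, 25 from A, D.
D must be 19 (only option left). So E can't be 19.
Determined: D=19, F=6, G=3. The other variables each still have more than one consistent value. That makes 3.

3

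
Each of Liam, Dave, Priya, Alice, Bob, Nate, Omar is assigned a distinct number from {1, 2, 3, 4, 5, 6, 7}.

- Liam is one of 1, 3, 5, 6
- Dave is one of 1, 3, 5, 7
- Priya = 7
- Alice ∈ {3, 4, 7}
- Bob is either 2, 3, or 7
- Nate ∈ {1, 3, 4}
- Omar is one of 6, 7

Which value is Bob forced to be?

Priya has just one choice, so Priya = 7. Eliminate 7 elsewhere: Dave, Alice, Bob, Omar.
Omar's domain is down to {6}, so Omar = 6. Remove 6 from Liam.
Among the 5 still-open variables, 2 fits only Bob (and all 5 values in {1, 2, 3, 4, 5} must be used), so Bob = 2.

2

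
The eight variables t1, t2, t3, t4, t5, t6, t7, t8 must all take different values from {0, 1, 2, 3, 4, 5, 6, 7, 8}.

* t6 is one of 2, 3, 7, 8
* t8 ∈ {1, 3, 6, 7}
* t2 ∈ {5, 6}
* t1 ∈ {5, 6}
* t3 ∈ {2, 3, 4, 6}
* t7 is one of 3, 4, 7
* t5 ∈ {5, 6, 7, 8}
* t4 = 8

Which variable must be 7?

t5

t4 must be 8 (only option left). Strike 8 from t5, t6.
Among the 7 still-open variables, 1 fits only t8 (and all 7 values in {1, 2, 3, 4, 5, 6, 7} must be used), so t8 = 1.
t1 and t2 share exactly the 2 values {5, 6}; by pigeonhole those values go to them, so strike 5, 6 from t3, t5.
So 7 goes to t5.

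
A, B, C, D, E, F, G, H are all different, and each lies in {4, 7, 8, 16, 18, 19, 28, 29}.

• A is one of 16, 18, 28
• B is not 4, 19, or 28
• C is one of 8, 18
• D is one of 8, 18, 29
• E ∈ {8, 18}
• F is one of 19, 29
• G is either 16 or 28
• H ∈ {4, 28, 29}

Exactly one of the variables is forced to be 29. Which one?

Among the 8 variables, 4 fits only H (and all 8 values in {4, 7, 8, 16, 18, 19, 28, 29} must be used), so H = 4.
The 7 still-open variables together cover exactly {7, 8, 16, 18, 19, 28, 29} — 7 values for 7 variables — and 7 appears only in B's list, so B = 7.
Among the 6 still-open variables, 19 fits only F (and all 6 values in {8, 16, 18, 19, 28, 29} must be used), so F = 19.
The 5 still-open variables draw from only 5 values {8, 16, 18, 28, 29}, so each is used; only D can be 29, hence D = 29.

D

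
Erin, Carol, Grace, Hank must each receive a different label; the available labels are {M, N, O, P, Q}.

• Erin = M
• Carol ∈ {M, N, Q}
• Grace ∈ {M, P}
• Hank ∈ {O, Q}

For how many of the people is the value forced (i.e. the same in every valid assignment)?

Erin must be M (only option left). Remove M from Carol, Grace.
Grace must be P (only option left).
Determined: Erin=M, Grace=P. The other people each still have more than one consistent value. That makes 2.

2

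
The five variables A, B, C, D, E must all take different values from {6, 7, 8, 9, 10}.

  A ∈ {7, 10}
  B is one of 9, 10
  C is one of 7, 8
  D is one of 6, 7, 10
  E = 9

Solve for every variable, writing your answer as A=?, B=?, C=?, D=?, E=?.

E has just one choice, so E = 9. Remove 9 from B.
B has just one choice, so B = 10. Strike 10 from A, D.
That leaves A = 7. Eliminate 7 elsewhere: C, D.
C's domain is down to {8}, so C = 8.
D has just one choice, so D = 6.

A=7, B=10, C=8, D=6, E=9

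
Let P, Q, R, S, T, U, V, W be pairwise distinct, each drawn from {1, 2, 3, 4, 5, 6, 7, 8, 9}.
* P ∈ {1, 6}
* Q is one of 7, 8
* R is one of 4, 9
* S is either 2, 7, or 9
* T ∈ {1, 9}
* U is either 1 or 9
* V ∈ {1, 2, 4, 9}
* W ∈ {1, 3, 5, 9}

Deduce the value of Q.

8

The 2 variables T and U are confined to {1, 9}, which locks those values in; drop them from P, R, S, V, W.
P has just one choice, so P = 6.
R has just one choice, so R = 4. Remove 4 from V.
V must be 2 (only option left). Remove 2 from S.
That leaves S = 7. Eliminate 7 elsewhere: Q.
So Q = 8.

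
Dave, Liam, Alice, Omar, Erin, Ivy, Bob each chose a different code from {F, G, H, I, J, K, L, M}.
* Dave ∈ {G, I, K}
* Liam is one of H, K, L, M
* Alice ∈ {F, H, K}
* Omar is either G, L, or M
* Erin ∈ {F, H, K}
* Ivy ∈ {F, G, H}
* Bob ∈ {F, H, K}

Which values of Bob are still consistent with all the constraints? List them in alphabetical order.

F, H, K

The 7 variables together cover exactly {F, G, H, I, K, L, M} — 7 values for 7 variables — and I appears only in Dave's list, so Dave = I.
Alice, Erin, Bob between them cover only {F, H, K} — a naked triple. Remove those values from Liam, Ivy.
Ivy's domain is down to {G}, so Ivy = G. So Omar can't be G.
No further eliminations apply; Bob can still be any of F, H, K.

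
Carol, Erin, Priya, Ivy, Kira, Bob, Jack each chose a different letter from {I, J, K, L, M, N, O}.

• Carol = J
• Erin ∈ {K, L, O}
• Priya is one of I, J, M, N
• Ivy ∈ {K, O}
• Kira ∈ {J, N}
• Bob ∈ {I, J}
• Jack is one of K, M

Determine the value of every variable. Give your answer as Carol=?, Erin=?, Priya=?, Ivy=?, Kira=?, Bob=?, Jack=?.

Carol=J, Erin=L, Priya=M, Ivy=O, Kira=N, Bob=I, Jack=K

Carol has just one choice, so Carol = J. Remove J from Priya, Kira, Bob.
Kira must be N (only option left). So Priya can't be N.
That leaves Bob = I. So Priya can't be I.
Priya must be M (only option left). Strike M from Jack.
Jack must be K (only option left). Eliminate K elsewhere: Erin, Ivy.
Ivy has just one choice, so Ivy = O. Remove O from Erin.
Erin's domain is down to {L}, so Erin = L.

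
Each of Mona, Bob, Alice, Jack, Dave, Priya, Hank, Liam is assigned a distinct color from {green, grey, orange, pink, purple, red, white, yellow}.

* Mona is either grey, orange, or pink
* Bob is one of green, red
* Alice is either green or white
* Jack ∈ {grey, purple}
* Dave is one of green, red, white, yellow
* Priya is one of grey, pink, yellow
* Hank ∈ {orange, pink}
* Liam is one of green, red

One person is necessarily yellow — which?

Among the 8 variables, purple fits only Jack (and all 8 values in {green, grey, orange, pink, purple, red, white, yellow} must be used), so Jack = purple.
The 2 variables Bob and Liam are confined to {green, red}, which locks those values in; drop them from Alice, Dave.
Alice must be white (only option left). Remove white from Dave.
So yellow goes to Dave.

Dave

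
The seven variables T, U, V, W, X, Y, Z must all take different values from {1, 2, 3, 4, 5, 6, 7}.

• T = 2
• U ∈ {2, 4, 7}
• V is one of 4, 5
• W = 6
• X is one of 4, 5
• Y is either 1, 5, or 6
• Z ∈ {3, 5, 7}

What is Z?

3

T must be 2 (only option left). Eliminate 2 elsewhere: U.
That leaves W = 6. So Y can't be 6.
Among the 5 still-open variables, 1 fits only Y (and all 5 values in {1, 3, 4, 5, 7} must be used), so Y = 1.
The 4 still-open variables draw from only 4 values {3, 4, 5, 7}, so each is used; only Z can be 3, hence Z = 3.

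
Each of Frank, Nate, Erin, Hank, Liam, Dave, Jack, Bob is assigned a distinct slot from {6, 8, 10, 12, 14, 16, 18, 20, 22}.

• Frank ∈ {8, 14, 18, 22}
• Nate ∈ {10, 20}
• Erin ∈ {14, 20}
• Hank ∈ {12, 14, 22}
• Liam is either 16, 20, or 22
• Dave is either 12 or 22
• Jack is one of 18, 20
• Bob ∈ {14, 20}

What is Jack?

18

The 8 variables together cover exactly {8, 10, 12, 14, 16, 18, 20, 22} — 8 values for 8 variables — and 8 appears only in Frank's list, so Frank = 8.
The 7 still-open variables together cover exactly {10, 12, 14, 16, 18, 20, 22} — 7 values for 7 variables — and 10 appears only in Nate's list, so Nate = 10.
The 6 still-open variables together cover exactly {12, 14, 16, 18, 20, 22} — 6 values for 6 variables — and 16 appears only in Liam's list, so Liam = 16.
The 5 still-open variables together cover exactly {12, 14, 18, 20, 22} — 5 values for 5 variables — and 18 appears only in Jack's list, so Jack = 18.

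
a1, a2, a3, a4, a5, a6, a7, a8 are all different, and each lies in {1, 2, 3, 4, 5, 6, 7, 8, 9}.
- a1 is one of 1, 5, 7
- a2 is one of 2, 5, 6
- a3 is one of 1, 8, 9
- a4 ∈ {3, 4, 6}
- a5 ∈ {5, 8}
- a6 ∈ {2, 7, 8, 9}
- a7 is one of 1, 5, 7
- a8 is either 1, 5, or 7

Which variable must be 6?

The 3 variables a1, a7, a8 are confined to {1, 5, 7}, which locks those values in; drop them from a2, a3, a5, a6.
a5's domain is down to {8}, so a5 = 8. Remove 8 from a3, a6.
That leaves a3 = 9. Strike 9 from a6.
That leaves a6 = 2. Remove 2 from a2.
So 6 goes to a2.

a2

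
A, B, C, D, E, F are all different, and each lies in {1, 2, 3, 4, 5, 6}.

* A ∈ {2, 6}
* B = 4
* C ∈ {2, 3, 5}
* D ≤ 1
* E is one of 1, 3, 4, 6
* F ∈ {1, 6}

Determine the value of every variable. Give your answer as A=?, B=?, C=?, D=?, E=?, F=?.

A=2, B=4, C=5, D=1, E=3, F=6

B has just one choice, so B = 4. Eliminate 4 elsewhere: E.
That leaves D = 1. Eliminate 1 elsewhere: E, F.
That leaves F = 6. So A, E can't be 6.
That leaves A = 2. So C can't be 2.
E has just one choice, so E = 3. Eliminate 3 elsewhere: C.
C has just one choice, so C = 5.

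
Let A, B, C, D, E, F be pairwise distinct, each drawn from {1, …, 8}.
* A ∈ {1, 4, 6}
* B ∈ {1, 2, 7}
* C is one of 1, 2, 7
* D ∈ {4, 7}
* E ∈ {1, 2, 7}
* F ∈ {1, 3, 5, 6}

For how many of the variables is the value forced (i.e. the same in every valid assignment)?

B, C, E between them cover only {1, 2, 7} — a naked triple. Remove those values from A, D, F.
That leaves D = 4. Remove 4 from A.
A's domain is down to {6}, so A = 6. Strike 6 from F.
Determined: A=6, D=4. The other variables each still have more than one consistent value. That makes 2.

2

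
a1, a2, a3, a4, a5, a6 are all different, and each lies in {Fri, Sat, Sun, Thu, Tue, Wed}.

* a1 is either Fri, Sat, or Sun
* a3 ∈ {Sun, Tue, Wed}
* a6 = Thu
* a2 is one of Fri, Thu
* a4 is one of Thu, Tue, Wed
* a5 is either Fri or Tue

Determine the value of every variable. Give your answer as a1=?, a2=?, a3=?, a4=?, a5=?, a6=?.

a1=Sat, a2=Fri, a3=Sun, a4=Wed, a5=Tue, a6=Thu

a6 must be Thu (only option left). Eliminate Thu elsewhere: a2, a4.
a2's domain is down to {Fri}, so a2 = Fri. Strike Fri from a1, a5.
That leaves a5 = Tue. Eliminate Tue elsewhere: a3, a4.
a4 must be Wed (only option left). Remove Wed from a3.
a3 must be Sun (only option left). So a1 can't be Sun.
a1's domain is down to {Sat}, so a1 = Sat.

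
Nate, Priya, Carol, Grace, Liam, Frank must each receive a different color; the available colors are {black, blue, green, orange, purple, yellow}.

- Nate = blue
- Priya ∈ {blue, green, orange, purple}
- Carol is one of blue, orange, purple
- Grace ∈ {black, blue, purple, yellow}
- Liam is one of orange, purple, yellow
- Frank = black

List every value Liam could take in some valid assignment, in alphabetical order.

Nate must be blue (only option left). Eliminate blue elsewhere: Priya, Carol, Grace.
Frank's domain is down to {black}, so Frank = black. Remove black from Grace.
The 4 still-open variables draw from only 4 values {green, orange, purple, yellow}, so each is used; only Priya can be green, hence Priya = green.
No further eliminations apply; Liam can still be any of orange, purple, yellow.

orange, purple, yellow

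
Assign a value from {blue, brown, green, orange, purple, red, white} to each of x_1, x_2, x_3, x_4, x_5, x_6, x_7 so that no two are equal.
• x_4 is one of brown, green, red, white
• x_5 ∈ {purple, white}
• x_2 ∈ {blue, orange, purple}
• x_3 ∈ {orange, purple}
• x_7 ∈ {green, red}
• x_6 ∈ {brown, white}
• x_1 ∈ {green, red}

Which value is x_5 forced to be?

purple

The 7 variables together cover exactly {blue, brown, green, orange, purple, red, white} — 7 values for 7 variables — and blue appears only in x_2's list, so x_2 = blue.
The 6 still-open variables together cover exactly {brown, green, orange, purple, red, white} — 6 values for 6 variables — and orange appears only in x_3's list, so x_3 = orange.
The 5 still-open variables draw from only 5 values {brown, green, purple, red, white}, so each is used; only x_5 can be purple, hence x_5 = purple.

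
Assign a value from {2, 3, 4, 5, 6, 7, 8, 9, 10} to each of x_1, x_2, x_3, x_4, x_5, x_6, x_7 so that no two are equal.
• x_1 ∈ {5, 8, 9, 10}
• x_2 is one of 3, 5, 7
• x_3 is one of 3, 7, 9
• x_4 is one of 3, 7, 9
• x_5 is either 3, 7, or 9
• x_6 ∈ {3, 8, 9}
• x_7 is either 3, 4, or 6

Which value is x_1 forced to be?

The 3 variables x_3, x_4, x_5 are confined to {3, 7, 9}, which locks those values in; drop them from x_1, x_2, x_6, x_7.
x_2 has just one choice, so x_2 = 5. Strike 5 from x_1.
x_6 has just one choice, so x_6 = 8. Remove 8 from x_1.
So x_1 = 10.

10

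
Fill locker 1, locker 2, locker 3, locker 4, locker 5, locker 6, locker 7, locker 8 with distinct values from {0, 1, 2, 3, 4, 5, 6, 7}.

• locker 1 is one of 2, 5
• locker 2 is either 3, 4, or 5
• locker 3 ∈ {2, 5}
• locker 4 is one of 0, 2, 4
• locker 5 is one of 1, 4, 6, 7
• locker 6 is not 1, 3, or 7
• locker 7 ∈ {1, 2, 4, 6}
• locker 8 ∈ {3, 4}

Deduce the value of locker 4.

The 8 variables together cover exactly {0, 1, 2, 3, 4, 5, 6, 7} — 8 values for 8 variables — and 7 appears only in locker 5's list, so locker 5 = 7.
The 7 still-open variables together cover exactly {0, 1, 2, 3, 4, 5, 6} — 7 values for 7 variables — and 1 appears only in locker 7's list, so locker 7 = 1.
The 6 still-open variables together cover exactly {0, 2, 3, 4, 5, 6} — 6 values for 6 variables — and 6 appears only in locker 6's list, so locker 6 = 6.
The 5 still-open variables together cover exactly {0, 2, 3, 4, 5} — 5 values for 5 variables — and 0 appears only in locker 4's list, so locker 4 = 0.

0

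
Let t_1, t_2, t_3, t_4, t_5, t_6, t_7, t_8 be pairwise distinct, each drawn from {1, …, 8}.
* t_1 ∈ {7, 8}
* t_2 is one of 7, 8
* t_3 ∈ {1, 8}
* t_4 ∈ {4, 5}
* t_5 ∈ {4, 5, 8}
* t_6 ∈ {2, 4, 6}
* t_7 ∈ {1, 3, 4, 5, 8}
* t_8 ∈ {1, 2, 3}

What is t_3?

1

The 8 variables together cover exactly {1, 2, 3, 4, 5, 6, 7, 8} — 8 values for 8 variables — and 6 appears only in t_6's list, so t_6 = 6.
The 7 still-open variables together cover exactly {1, 2, 3, 4, 5, 7, 8} — 7 values for 7 variables — and 2 appears only in t_8's list, so t_8 = 2.
Among the 6 still-open variables, 3 fits only t_7 (and all 6 values in {1, 3, 4, 5, 7, 8} must be used), so t_7 = 3.
The 5 still-open variables together cover exactly {1, 4, 5, 7, 8} — 5 values for 5 variables — and 1 appears only in t_3's list, so t_3 = 1.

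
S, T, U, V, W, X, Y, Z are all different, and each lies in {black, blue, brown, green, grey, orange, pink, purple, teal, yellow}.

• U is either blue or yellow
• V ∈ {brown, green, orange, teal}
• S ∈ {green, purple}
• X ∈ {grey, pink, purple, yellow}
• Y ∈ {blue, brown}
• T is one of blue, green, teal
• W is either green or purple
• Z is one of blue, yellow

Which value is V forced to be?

orange

S and W share exactly the 2 values {green, purple}; by pigeonhole those values go to them, so strike green, purple from T, V, X.
U and Z between them cover only {blue, yellow} — a naked pair. Remove those values from T, X, Y.
T has just one choice, so T = teal. So V can't be teal.
Y must be brown (only option left). Eliminate brown elsewhere: V.
So V = orange.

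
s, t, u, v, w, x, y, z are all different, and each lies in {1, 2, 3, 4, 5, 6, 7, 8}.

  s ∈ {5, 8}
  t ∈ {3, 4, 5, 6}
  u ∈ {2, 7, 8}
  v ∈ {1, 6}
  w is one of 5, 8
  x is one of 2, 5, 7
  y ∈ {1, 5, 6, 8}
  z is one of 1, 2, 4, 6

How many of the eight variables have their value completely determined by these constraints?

2

Among the 8 variables, 3 fits only t (and all 8 values in {1, 2, 3, 4, 5, 6, 7, 8} must be used), so t = 3.
The 7 still-open variables draw from only 7 values {1, 2, 4, 5, 6, 7, 8}, so each is used; only z can be 4, hence z = 4.
s and w share exactly the 2 values {5, 8}; by pigeonhole those values go to them, so strike 5, 8 from u, x, y.
Determined: t=3, z=4. The other variables each still have more than one consistent value. That makes 2.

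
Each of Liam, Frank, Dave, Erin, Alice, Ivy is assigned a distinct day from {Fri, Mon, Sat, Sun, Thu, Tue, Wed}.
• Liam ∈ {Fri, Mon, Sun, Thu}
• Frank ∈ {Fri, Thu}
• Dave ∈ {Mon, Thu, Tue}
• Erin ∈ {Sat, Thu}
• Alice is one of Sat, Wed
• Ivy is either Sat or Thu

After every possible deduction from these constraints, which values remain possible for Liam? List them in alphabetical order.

Mon, Sun

Erin and Ivy between them cover only {Sat, Thu} — a naked pair. Remove those values from Liam, Frank, Dave, Alice.
That leaves Frank = Fri. So Liam can't be Fri.
Alice has just one choice, so Alice = Wed.
No further eliminations apply; Liam can still be any of Mon, Sun.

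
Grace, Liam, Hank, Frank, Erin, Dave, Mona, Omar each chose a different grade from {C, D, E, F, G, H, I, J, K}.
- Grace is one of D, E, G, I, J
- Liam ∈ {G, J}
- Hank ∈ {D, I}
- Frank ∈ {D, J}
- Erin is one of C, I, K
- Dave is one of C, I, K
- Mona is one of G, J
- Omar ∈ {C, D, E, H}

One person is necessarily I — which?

The 8 variables together cover exactly {C, D, E, G, H, I, J, K} — 8 values for 8 variables — and H appears only in Omar's list, so Omar = H.
Among the 7 still-open variables, E fits only Grace (and all 7 values in {C, D, E, G, I, J, K} must be used), so Grace = E.
Liam and Mona between them cover only {G, J} — a naked pair. Remove those values from Frank.
Frank's domain is down to {D}, so Frank = D. Remove D from Hank.
So I goes to Hank.

Hank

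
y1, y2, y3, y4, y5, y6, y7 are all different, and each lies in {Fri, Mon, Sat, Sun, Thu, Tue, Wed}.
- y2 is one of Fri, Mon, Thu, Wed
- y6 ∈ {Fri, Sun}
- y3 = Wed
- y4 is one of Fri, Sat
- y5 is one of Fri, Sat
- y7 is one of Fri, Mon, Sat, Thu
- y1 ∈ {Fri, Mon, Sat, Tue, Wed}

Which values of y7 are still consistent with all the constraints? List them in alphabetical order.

Mon, Thu

y3's domain is down to {Wed}, so y3 = Wed. Eliminate Wed elsewhere: y1, y2.
The 6 still-open variables together cover exactly {Fri, Mon, Sat, Sun, Thu, Tue} — 6 values for 6 variables — and Sun appears only in y6's list, so y6 = Sun.
Among the 5 still-open variables, Tue fits only y1 (and all 5 values in {Fri, Mon, Sat, Thu, Tue} must be used), so y1 = Tue.
y4 and y5 between them cover only {Fri, Sat} — a naked pair. Remove those values from y2, y7.
No further eliminations apply; y7 can still be any of Mon, Thu.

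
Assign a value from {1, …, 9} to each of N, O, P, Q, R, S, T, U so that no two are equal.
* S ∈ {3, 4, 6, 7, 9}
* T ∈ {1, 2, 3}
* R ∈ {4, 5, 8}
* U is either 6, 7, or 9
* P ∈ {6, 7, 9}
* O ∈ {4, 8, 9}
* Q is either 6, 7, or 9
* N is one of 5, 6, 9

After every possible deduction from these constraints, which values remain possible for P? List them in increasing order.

The 3 variables P, Q, U are confined to {6, 7, 9}, which locks those values in; drop them from N, O, S.
N must be 5 (only option left). Remove 5 from R.
O and R share exactly the 2 values {4, 8}; by pigeonhole those values go to them, so strike 4, 8 from S.
S must be 3 (only option left). Strike 3 from T.
No further eliminations apply; P can still be any of 6, 7, 9.

6, 7, 9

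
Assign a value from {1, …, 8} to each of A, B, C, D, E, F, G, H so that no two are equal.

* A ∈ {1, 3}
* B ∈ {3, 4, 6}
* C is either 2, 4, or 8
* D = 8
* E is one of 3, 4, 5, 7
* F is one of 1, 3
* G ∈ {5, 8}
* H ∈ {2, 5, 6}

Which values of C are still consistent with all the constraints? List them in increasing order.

2, 4

D has just one choice, so D = 8. Remove 8 from C, G.
G's domain is down to {5}, so G = 5. So E, H can't be 5.
The 6 still-open variables draw from only 6 values {1, 2, 3, 4, 6, 7}, so each is used; only E can be 7, hence E = 7.
A and F share exactly the 2 values {1, 3}; by pigeonhole those values go to them, so strike 1, 3 from B.
No further eliminations apply; C can still be any of 2, 4.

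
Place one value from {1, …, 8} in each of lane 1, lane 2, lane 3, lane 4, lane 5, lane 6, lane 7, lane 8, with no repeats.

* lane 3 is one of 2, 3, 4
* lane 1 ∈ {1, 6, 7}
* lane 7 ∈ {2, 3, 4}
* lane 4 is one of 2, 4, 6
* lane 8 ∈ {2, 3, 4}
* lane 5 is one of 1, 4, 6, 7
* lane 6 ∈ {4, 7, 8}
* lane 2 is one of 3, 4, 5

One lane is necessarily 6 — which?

lane 4

The 8 variables together cover exactly {1, 2, 3, 4, 5, 6, 7, 8} — 8 values for 8 variables — and 5 appears only in lane 2's list, so lane 2 = 5.
The 7 still-open variables draw from only 7 values {1, 2, 3, 4, 6, 7, 8}, so each is used; only lane 6 can be 8, hence lane 6 = 8.
lane 3, lane 7, lane 8 between them cover only {2, 3, 4} — a naked triple. Remove those values from lane 4, lane 5.
So 6 goes to lane 4.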